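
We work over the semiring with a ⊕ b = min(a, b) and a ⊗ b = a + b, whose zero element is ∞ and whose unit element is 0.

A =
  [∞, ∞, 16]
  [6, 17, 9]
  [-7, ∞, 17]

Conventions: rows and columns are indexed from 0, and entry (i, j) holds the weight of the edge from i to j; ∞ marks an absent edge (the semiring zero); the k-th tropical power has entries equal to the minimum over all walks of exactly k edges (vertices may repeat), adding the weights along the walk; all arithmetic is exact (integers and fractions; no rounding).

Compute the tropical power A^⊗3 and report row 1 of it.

A^⊗2:
  [9, ∞, 33]
  [2, 34, 22]
  [10, ∞, 9]
A^⊗3:
  [26, ∞, 25]
  [15, 51, 18]
  [2, ∞, 26]
Answer: row 1 of A^⊗3 = [15, 51, 18]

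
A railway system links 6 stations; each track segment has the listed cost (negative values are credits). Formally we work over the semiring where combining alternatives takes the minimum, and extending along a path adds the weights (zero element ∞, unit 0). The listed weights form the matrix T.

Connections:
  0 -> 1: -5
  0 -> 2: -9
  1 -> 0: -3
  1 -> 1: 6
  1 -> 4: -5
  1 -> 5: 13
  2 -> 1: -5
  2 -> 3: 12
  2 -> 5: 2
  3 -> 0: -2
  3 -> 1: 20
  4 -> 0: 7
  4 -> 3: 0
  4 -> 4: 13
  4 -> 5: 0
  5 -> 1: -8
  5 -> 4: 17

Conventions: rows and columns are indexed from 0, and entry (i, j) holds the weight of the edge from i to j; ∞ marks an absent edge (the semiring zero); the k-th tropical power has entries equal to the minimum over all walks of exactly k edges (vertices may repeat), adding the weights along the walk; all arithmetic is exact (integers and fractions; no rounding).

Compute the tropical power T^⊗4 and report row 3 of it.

T^⊗2:
  [-8, -14, ∞, 3, -10, -7]
  [2, -8, -12, -5, 1, -5]
  [-8, -6, ∞, ∞, -10, 8]
  [17, -7, -11, ∞, 15, 33]
  [-2, -8, -2, 13, 17, 13]
  [-11, -2, ∞, 17, -13, 5]
T^⊗3:
  [-17, -15, -17, -10, -19, -10]
  [-11, -17, -7, 0, -13, -10]
  [-9, -13, -17, -10, -11, -10]
  [-10, -16, 8, 1, -12, -9]
  [-11, -7, -11, 10, -13, 0]
  [-6, -16, -20, -13, -7, -13]
T^⊗4:
  [-18, -22, -26, -19, -20, -19]
  [-20, -18, -20, -13, -22, -13]
  [-16, -22, -18, -11, -18, -15]
  [-19, -17, -19, -12, -21, -12]
  [-10, -16, -20, -13, -12, -13]
  [-19, -25, -15, -8, -21, -18]
Answer: row 3 of T^⊗4 = [-19, -17, -19, -12, -21, -12]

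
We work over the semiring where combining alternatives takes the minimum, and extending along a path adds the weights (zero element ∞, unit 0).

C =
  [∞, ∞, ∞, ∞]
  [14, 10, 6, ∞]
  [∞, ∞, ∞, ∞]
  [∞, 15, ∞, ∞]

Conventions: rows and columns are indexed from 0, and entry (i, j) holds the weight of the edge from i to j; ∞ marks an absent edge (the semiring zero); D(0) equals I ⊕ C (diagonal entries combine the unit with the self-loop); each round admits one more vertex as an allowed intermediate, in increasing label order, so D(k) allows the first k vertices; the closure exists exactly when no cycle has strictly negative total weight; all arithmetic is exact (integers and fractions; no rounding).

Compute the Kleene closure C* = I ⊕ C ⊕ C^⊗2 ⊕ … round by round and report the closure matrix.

D(0):
  [0, ∞, ∞, ∞]
  [14, 0, 6, ∞]
  [∞, ∞, 0, ∞]
  [∞, 15, ∞, 0]
D(1):
  [0, ∞, ∞, ∞]
  [14, 0, 6, ∞]
  [∞, ∞, 0, ∞]
  [∞, 15, ∞, 0]
D(2):
  [0, ∞, ∞, ∞]
  [14, 0, 6, ∞]
  [∞, ∞, 0, ∞]
  [29, 15, 21, 0]
D(3):
  [0, ∞, ∞, ∞]
  [14, 0, 6, ∞]
  [∞, ∞, 0, ∞]
  [29, 15, 21, 0]
D(4):
  [0, ∞, ∞, ∞]
  [14, 0, 6, ∞]
  [∞, ∞, 0, ∞]
  [29, 15, 21, 0]
Answer: C* = [[0, ∞, ∞, ∞], [14, 0, 6, ∞], [∞, ∞, 0, ∞], [29, 15, 21, 0]]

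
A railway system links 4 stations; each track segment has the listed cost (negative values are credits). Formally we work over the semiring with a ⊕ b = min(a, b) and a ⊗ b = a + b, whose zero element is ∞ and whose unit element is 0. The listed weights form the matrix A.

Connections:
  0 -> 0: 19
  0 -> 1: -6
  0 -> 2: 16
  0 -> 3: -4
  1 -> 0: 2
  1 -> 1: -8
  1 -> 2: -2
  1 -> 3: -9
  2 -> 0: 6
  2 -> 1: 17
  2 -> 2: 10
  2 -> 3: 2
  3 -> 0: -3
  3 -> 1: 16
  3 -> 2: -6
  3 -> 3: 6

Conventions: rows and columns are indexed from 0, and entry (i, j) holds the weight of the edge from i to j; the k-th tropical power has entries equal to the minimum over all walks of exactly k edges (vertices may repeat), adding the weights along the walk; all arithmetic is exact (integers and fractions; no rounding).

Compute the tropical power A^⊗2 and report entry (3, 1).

A^⊗2:
  [-7, -14, -10, -15]
  [-12, -16, -15, -17]
  [-1, 0, -4, 2]
  [0, -9, 0, -7]
Key observation: the optimum is the walk 3->0->1, with weight (-3) + (-6) = -9.
Optimal value attained by: walk 3->0->1.
Answer: (A^⊗2)[3][1] = -9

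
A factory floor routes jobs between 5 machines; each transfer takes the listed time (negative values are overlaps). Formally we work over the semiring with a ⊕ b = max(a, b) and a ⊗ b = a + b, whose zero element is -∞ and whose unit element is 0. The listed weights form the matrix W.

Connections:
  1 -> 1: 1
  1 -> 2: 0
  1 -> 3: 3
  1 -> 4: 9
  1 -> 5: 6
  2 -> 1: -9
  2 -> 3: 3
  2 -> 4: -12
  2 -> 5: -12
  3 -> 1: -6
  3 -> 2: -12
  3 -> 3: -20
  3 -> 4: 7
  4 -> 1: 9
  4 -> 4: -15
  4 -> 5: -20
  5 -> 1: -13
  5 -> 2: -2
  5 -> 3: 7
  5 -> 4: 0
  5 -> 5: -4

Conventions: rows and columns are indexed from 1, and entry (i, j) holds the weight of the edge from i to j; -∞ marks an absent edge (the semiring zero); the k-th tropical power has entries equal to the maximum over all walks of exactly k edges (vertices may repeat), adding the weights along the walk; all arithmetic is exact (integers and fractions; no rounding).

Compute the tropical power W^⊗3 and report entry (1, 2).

W^⊗2:
  [18, 4, 13, 10, 7]
  [-3, -9, -5, 10, -3]
  [16, -6, -3, 3, 0]
  [10, 9, 12, 18, 15]
  [9, -5, 3, 14, -7]
W^⊗3:
  [19, 18, 21, 27, 24]
  [19, -3, 4, 6, 3]
  [17, 16, 19, 25, 22]
  [27, 13, 22, 19, 16]
  [23, 9, 12, 18, 15]
Key observation: the optimum is the walk 1->4->1->2, with weight 9 + 9 + 0 = 18.
Optimal value attained by: walk 1->4->1->2.
Answer: (W^⊗3)[1][2] = 18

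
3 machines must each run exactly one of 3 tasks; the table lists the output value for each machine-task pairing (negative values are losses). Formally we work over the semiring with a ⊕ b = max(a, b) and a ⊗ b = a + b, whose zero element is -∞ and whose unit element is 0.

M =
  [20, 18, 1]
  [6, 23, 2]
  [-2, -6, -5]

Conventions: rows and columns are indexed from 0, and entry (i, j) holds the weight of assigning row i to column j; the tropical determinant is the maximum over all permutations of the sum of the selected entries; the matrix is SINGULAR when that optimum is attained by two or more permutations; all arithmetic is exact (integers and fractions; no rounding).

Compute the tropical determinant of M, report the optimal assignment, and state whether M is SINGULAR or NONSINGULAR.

σ = (0, 1, 2): 20 + 23 + (-5) = 38
σ = (0, 2, 1): 20 + 2 + (-6) = 16
σ = (1, 0, 2): 18 + 6 + (-5) = 19
σ = (1, 2, 0): 18 + 2 + (-2) = 18
σ = (2, 0, 1): 1 + 6 + (-6) = 1
σ = (2, 1, 0): 1 + 23 + (-2) = 22
Optimal value attained by: σ = (0, 1, 2).
Answer: det⊕(M) = 38; verdict: NONSINGULAR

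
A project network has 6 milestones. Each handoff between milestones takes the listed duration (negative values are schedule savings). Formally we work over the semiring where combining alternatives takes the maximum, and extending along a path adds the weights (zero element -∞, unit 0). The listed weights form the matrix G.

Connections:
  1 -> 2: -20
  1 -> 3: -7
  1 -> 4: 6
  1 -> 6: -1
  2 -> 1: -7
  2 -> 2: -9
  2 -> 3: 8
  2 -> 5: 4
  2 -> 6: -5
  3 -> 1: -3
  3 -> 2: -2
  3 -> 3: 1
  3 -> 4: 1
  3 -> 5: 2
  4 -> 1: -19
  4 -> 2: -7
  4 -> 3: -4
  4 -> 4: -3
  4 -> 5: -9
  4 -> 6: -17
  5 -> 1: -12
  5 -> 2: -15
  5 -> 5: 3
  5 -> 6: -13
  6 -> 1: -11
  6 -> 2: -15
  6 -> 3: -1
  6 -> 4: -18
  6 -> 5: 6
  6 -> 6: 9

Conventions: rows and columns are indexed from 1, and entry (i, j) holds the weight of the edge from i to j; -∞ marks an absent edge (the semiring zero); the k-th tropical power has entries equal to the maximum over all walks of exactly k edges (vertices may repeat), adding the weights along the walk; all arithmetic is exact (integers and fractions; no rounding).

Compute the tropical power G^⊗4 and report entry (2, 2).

G^⊗2:
  [-10, -1, 2, 3, 5, 8]
  [5, 6, 9, 9, 10, 4]
  [-2, -1, 6, 3, 5, -4]
  [-7, -6, 1, -3, -2, -8]
  [-9, -12, -7, -6, 6, -4]
  [-2, -3, 8, 0, 15, 18]
G^⊗3:
  [-1, 0, 7, 3, 14, 17]
  [6, 7, 14, 11, 13, 13]
  [3, 4, 7, 7, 8, 5]
  [-2, -1, 2, 2, 3, 1]
  [-6, -9, -4, -3, 9, 5]
  [7, 6, 17, 9, 24, 27]
G^⊗4:
  [6, 5, 16, 8, 23, 26]
  [11, 12, 15, 15, 19, 22]
  [4, 5, 12, 9, 11, 14]
  [-1, 0, 7, 4, 7, 10]
  [-3, -6, 4, 0, 12, 14]
  [16, 15, 26, 18, 33, 36]
Key observation: the optimum is the walk 2->3->2->3->2, with weight 8 + (-2) + 8 + (-2) = 12.
Optimal value attained by: walk 2->3->2->3->2.
Answer: (G^⊗4)[2][2] = 12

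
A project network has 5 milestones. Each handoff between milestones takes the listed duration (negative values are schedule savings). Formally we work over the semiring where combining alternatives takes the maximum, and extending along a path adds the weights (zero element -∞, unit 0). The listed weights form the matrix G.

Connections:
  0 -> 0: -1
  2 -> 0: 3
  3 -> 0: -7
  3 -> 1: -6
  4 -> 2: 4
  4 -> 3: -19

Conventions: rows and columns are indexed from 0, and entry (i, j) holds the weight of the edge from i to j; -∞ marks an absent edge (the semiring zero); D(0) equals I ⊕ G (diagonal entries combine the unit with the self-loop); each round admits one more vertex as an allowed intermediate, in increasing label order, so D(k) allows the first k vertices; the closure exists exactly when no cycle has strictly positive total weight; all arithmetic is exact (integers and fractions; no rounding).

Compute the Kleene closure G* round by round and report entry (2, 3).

D(0):
  [0, -∞, -∞, -∞, -∞]
  [-∞, 0, -∞, -∞, -∞]
  [3, -∞, 0, -∞, -∞]
  [-7, -6, -∞, 0, -∞]
  [-∞, -∞, 4, -19, 0]
D(1):
  [0, -∞, -∞, -∞, -∞]
  [-∞, 0, -∞, -∞, -∞]
  [3, -∞, 0, -∞, -∞]
  [-7, -6, -∞, 0, -∞]
  [-∞, -∞, 4, -19, 0]
D(2):
  [0, -∞, -∞, -∞, -∞]
  [-∞, 0, -∞, -∞, -∞]
  [3, -∞, 0, -∞, -∞]
  [-7, -6, -∞, 0, -∞]
  [-∞, -∞, 4, -19, 0]
D(3):
  [0, -∞, -∞, -∞, -∞]
  [-∞, 0, -∞, -∞, -∞]
  [3, -∞, 0, -∞, -∞]
  [-7, -6, -∞, 0, -∞]
  [7, -∞, 4, -19, 0]
D(4):
  [0, -∞, -∞, -∞, -∞]
  [-∞, 0, -∞, -∞, -∞]
  [3, -∞, 0, -∞, -∞]
  [-7, -6, -∞, 0, -∞]
  [7, -25, 4, -19, 0]
D(5):
  [0, -∞, -∞, -∞, -∞]
  [-∞, 0, -∞, -∞, -∞]
  [3, -∞, 0, -∞, -∞]
  [-7, -6, -∞, 0, -∞]
  [7, -25, 4, -19, 0]
Answer: G*[2][3] = -∞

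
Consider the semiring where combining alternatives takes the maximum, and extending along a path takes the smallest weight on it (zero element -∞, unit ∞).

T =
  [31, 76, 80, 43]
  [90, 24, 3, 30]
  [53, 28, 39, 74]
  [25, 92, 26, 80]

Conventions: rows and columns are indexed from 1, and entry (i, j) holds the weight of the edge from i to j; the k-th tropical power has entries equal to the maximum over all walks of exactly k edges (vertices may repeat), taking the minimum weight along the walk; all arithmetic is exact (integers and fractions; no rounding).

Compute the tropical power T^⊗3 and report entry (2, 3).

T^⊗2:
  [76, 43, 39, 74]
  [31, 76, 80, 43]
  [39, 74, 53, 74]
  [90, 80, 26, 80]
T^⊗3:
  [43, 76, 76, 74]
  [76, 43, 39, 74]
  [74, 74, 39, 74]
  [80, 80, 80, 80]
Key observation: the optimum is the walk 2->1->3->3, with weight 90 min 80 min 39 = 39.
Optimal value attained by: walk 2->1->3->3.
Answer: (T^⊗3)[2][3] = 39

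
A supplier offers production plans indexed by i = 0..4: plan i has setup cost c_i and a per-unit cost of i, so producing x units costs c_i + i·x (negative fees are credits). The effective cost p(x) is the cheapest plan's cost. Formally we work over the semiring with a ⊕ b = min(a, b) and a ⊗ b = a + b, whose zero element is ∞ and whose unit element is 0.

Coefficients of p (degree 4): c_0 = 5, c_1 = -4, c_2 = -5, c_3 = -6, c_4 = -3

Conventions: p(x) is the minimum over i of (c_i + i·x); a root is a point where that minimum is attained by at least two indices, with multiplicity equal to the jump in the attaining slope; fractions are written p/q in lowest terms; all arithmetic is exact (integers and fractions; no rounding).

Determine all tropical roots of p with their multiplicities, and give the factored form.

hull edge (i=0, c=5) to (i=1, c=-4): slope -9, span 1
hull edge (i=1, c=-4) to (i=3, c=-6): slope -1, span 2
hull edge (i=3, c=-6) to (i=4, c=-3): slope 3, span 1
Factored form: p(x) = -3 ⊗ (x ⊕ (-3)) ⊗ (x ⊕ 1) ⊗ (x ⊕ 1) ⊗ (x ⊕ 9)
Answer: roots = -3 (mult 1), 1 (mult 2), 9 (mult 1)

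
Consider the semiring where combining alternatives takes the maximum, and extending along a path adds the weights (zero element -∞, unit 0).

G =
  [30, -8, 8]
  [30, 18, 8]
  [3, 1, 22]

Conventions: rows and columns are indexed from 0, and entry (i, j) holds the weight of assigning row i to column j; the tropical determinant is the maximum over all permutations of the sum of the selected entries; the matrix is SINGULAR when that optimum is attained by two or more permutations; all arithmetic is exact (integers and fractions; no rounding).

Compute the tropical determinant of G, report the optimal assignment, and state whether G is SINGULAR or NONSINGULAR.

σ = (0, 1, 2): 30 + 18 + 22 = 70
σ = (0, 2, 1): 30 + 8 + 1 = 39
σ = (1, 0, 2): (-8) + 30 + 22 = 44
σ = (1, 2, 0): (-8) + 8 + 3 = 3
σ = (2, 0, 1): 8 + 30 + 1 = 39
σ = (2, 1, 0): 8 + 18 + 3 = 29
Optimal value attained by: σ = (0, 1, 2).
Answer: det⊕(G) = 70; verdict: NONSINGULAR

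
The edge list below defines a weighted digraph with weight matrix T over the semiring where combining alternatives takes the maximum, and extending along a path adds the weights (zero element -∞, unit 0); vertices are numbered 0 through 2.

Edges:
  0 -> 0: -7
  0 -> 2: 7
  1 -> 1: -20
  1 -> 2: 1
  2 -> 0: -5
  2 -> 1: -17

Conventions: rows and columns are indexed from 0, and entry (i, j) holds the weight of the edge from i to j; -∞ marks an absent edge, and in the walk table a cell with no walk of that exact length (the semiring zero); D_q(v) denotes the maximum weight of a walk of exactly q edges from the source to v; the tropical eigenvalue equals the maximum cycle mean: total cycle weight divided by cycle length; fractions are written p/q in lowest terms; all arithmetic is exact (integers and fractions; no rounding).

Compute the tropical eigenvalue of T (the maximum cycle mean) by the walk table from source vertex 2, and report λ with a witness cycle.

q=0: [-∞, -∞, 0]
q=1: [-5, -17, -∞]
q=2: [-12, -37, 2]
q=3: [-3, -15, -5]
Optimal cycle mean attained by: cycle 0->2->0, total 7 + (-5), length 2.
Answer: λ = 1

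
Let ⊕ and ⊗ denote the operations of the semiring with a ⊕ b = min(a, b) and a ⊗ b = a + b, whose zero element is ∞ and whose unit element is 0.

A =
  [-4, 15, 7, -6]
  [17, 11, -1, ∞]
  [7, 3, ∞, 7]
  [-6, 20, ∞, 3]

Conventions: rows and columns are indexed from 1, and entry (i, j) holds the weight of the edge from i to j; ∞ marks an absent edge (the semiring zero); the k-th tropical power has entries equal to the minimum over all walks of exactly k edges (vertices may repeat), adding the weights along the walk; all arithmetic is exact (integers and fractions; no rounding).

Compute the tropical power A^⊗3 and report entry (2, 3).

A^⊗2:
  [-12, 10, 3, -10]
  [6, 2, 10, 6]
  [1, 14, 2, 1]
  [-10, 9, 1, -12]
A^⊗3:
  [-16, 3, -5, -18]
  [0, 13, 1, 0]
  [-5, 5, 8, -5]
  [-18, 4, -3, -16]
Key observation: the optimum is the walk 2->3->2->3, with weight (-1) + 3 + (-1) = 1.
Optimal value attained by: walk 2->3->2->3.
Answer: (A^⊗3)[2][3] = 1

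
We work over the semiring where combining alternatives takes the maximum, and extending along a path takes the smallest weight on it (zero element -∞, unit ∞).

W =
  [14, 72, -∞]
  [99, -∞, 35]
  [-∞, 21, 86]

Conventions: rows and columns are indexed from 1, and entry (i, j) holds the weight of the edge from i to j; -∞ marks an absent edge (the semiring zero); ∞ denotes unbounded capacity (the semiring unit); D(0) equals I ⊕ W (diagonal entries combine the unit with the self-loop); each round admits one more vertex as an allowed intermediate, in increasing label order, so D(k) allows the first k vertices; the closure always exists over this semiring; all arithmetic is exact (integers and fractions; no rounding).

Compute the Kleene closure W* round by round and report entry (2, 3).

D(0):
  [∞, 72, -∞]
  [99, ∞, 35]
  [-∞, 21, ∞]
D(1):
  [∞, 72, -∞]
  [99, ∞, 35]
  [-∞, 21, ∞]
D(2):
  [∞, 72, 35]
  [99, ∞, 35]
  [21, 21, ∞]
D(3):
  [∞, 72, 35]
  [99, ∞, 35]
  [21, 21, ∞]
Answer: W*[2][3] = 35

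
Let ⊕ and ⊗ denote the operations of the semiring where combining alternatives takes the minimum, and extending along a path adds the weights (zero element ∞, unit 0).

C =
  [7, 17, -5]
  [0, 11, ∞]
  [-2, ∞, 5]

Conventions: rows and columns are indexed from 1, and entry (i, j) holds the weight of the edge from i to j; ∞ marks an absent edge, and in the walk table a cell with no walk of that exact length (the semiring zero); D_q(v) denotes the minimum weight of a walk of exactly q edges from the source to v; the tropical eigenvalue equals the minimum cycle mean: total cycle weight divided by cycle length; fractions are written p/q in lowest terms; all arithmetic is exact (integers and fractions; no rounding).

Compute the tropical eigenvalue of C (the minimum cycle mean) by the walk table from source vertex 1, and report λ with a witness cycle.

q=0: [0, ∞, ∞]
q=1: [7, 17, -5]
q=2: [-7, 24, 0]
q=3: [-2, 10, -12]
Optimal cycle mean attained by: cycle 1->3->1, total (-5) + (-2), length 2.
Answer: λ = -7/2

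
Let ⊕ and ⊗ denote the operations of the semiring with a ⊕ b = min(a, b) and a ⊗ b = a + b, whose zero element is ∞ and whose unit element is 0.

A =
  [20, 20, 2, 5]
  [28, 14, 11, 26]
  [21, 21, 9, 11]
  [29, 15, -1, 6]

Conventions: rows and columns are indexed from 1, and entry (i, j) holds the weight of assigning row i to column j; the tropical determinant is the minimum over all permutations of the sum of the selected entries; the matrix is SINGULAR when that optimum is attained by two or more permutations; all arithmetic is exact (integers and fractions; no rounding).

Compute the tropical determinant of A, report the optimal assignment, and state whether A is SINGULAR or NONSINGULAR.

σ = (1, 2, 3, 4): 20 + 14 + 9 + 6 = 49
σ = (1, 2, 4, 3): 20 + 14 + 11 + (-1) = 44
σ = (1, 3, 2, 4): 20 + 11 + 21 + 6 = 58
σ = (1, 3, 4, 2): 20 + 11 + 11 + 15 = 57
σ = (1, 4, 2, 3): 20 + 26 + 21 + (-1) = 66
σ = (1, 4, 3, 2): 20 + 26 + 9 + 15 = 70
σ = (2, 1, 3, 4): 20 + 28 + 9 + 6 = 63
σ = (2, 1, 4, 3): 20 + 28 + 11 + (-1) = 58
σ = (2, 3, 1, 4): 20 + 11 + 21 + 6 = 58
σ = (2, 3, 4, 1): 20 + 11 + 11 + 29 = 71
σ = (2, 4, 1, 3): 20 + 26 + 21 + (-1) = 66
σ = (2, 4, 3, 1): 20 + 26 + 9 + 29 = 84
σ = (3, 1, 2, 4): 2 + 28 + 21 + 6 = 57
σ = (3, 1, 4, 2): 2 + 28 + 11 + 15 = 56
σ = (3, 2, 1, 4): 2 + 14 + 21 + 6 = 43
σ = (3, 2, 4, 1): 2 + 14 + 11 + 29 = 56
σ = (3, 4, 1, 2): 2 + 26 + 21 + 15 = 64
σ = (3, 4, 2, 1): 2 + 26 + 21 + 29 = 78
σ = (4, 1, 2, 3): 5 + 28 + 21 + (-1) = 53
σ = (4, 1, 3, 2): 5 + 28 + 9 + 15 = 57
σ = (4, 2, 1, 3): 5 + 14 + 21 + (-1) = 39
σ = (4, 2, 3, 1): 5 + 14 + 9 + 29 = 57
σ = (4, 3, 1, 2): 5 + 11 + 21 + 15 = 52
σ = (4, 3, 2, 1): 5 + 11 + 21 + 29 = 66
Optimal value attained by: σ = (4, 2, 1, 3).
Answer: det⊕(A) = 39; verdict: NONSINGULAR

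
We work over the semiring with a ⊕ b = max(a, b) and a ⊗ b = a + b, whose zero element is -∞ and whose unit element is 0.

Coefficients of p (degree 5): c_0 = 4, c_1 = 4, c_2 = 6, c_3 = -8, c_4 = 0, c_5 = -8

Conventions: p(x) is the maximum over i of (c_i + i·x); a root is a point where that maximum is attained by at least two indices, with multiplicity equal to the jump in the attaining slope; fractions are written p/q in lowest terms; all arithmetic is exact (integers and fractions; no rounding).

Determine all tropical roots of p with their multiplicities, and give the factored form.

hull edge (i=0, c=4) to (i=2, c=6): slope 1, span 2
hull edge (i=2, c=6) to (i=4, c=0): slope -3, span 2
hull edge (i=4, c=0) to (i=5, c=-8): slope -8, span 1
Factored form: p(x) = -8 ⊗ (x ⊕ (-1)) ⊗ (x ⊕ (-1)) ⊗ (x ⊕ 3) ⊗ (x ⊕ 3) ⊗ (x ⊕ 8)
Answer: roots = -1 (mult 2), 3 (mult 2), 8 (mult 1)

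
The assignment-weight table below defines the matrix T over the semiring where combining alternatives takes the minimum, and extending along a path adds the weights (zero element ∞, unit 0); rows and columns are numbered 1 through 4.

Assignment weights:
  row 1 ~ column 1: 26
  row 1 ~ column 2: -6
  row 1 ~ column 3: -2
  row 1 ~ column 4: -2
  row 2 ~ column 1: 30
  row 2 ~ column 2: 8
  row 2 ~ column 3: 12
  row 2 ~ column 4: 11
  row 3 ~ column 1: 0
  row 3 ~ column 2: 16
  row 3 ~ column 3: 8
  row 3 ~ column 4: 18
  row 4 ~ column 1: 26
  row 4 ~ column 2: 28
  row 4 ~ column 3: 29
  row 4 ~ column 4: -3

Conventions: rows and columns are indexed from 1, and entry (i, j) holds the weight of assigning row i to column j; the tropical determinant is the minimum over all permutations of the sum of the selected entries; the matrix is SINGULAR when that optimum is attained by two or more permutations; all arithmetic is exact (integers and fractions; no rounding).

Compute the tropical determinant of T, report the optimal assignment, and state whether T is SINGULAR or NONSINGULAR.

σ = (1, 2, 3, 4): 26 + 8 + 8 + (-3) = 39
σ = (1, 2, 4, 3): 26 + 8 + 18 + 29 = 81
σ = (1, 3, 2, 4): 26 + 12 + 16 + (-3) = 51
σ = (1, 3, 4, 2): 26 + 12 + 18 + 28 = 84
σ = (1, 4, 2, 3): 26 + 11 + 16 + 29 = 82
σ = (1, 4, 3, 2): 26 + 11 + 8 + 28 = 73
σ = (2, 1, 3, 4): (-6) + 30 + 8 + (-3) = 29
σ = (2, 1, 4, 3): (-6) + 30 + 18 + 29 = 71
σ = (2, 3, 1, 4): (-6) + 12 + 0 + (-3) = 3
σ = (2, 3, 4, 1): (-6) + 12 + 18 + 26 = 50
σ = (2, 4, 1, 3): (-6) + 11 + 0 + 29 = 34
σ = (2, 4, 3, 1): (-6) + 11 + 8 + 26 = 39
σ = (3, 1, 2, 4): (-2) + 30 + 16 + (-3) = 41
σ = (3, 1, 4, 2): (-2) + 30 + 18 + 28 = 74
σ = (3, 2, 1, 4): (-2) + 8 + 0 + (-3) = 3
σ = (3, 2, 4, 1): (-2) + 8 + 18 + 26 = 50
σ = (3, 4, 1, 2): (-2) + 11 + 0 + 28 = 37
σ = (3, 4, 2, 1): (-2) + 11 + 16 + 26 = 51
σ = (4, 1, 2, 3): (-2) + 30 + 16 + 29 = 73
σ = (4, 1, 3, 2): (-2) + 30 + 8 + 28 = 64
σ = (4, 2, 1, 3): (-2) + 8 + 0 + 29 = 35
σ = (4, 2, 3, 1): (-2) + 8 + 8 + 26 = 40
σ = (4, 3, 1, 2): (-2) + 12 + 0 + 28 = 38
σ = (4, 3, 2, 1): (-2) + 12 + 16 + 26 = 52
Optimal value attained by: σ = (2, 3, 1, 4).
Answer: det⊕(T) = 3; verdict: SINGULAR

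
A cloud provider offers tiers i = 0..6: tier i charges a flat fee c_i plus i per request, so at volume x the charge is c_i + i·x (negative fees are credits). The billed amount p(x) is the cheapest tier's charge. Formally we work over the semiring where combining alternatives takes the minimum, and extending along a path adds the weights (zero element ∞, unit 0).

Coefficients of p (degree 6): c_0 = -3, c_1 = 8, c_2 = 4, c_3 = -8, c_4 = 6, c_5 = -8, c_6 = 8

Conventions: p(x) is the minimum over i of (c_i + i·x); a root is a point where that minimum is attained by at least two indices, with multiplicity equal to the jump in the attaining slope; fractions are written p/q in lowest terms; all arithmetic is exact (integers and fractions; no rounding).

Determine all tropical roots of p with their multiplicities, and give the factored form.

hull edge (i=0, c=-3) to (i=3, c=-8): slope -5/3, span 3
hull edge (i=3, c=-8) to (i=5, c=-8): slope 0, span 2
hull edge (i=5, c=-8) to (i=6, c=8): slope 16, span 1
Factored form: p(x) = 8 ⊗ (x ⊕ (-16)) ⊗ (x ⊕ 0) ⊗ (x ⊕ 0) ⊗ (x ⊕ 5/3) ⊗ (x ⊕ 5/3) ⊗ (x ⊕ 5/3)
Answer: roots = -16 (mult 1), 0 (mult 2), 5/3 (mult 3)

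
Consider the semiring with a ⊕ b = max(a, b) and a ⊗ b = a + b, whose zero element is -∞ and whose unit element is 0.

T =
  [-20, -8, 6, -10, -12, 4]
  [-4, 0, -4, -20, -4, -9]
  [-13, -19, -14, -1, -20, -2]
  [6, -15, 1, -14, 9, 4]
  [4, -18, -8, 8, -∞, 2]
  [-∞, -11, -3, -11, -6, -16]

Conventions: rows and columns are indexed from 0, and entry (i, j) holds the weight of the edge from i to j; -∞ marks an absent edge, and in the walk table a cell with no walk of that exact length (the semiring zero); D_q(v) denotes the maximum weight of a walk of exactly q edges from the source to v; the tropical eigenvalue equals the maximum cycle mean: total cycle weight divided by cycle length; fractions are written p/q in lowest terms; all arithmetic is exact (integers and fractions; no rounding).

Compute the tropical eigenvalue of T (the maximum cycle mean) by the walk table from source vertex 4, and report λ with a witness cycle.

q=0: [-∞, -∞, -∞, -∞, 0, -∞]
q=1: [4, -18, -8, 8, -∞, 2]
q=2: [14, -4, 10, -6, 17, 12]
q=3: [21, 6, 20, 25, 6, 19]
q=4: [31, 13, 27, 19, 34, 29]
q=5: [38, 23, 37, 42, 28, 36]
q=6: [48, 30, 44, 36, 51, 46]
Optimal cycle mean attained by: cycle 3->4->3, total 9 + 8, length 2.
Answer: λ = 17/2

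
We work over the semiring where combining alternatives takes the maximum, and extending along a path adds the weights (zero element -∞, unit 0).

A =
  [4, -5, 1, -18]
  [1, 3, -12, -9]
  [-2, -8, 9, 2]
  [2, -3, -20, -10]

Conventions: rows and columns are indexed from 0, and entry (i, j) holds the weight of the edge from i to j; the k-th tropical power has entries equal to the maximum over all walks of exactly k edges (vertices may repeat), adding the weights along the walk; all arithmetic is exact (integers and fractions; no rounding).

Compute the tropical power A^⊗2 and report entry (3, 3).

A^⊗2:
  [8, -1, 10, 3]
  [5, 6, 2, -6]
  [7, 1, 18, 11]
  [6, 0, 3, -12]
Key observation: the optimum is the walk 3->1->3, with weight (-3) + (-9) = -12.
Optimal value attained by: walk 3->1->3.
Answer: (A^⊗2)[3][3] = -12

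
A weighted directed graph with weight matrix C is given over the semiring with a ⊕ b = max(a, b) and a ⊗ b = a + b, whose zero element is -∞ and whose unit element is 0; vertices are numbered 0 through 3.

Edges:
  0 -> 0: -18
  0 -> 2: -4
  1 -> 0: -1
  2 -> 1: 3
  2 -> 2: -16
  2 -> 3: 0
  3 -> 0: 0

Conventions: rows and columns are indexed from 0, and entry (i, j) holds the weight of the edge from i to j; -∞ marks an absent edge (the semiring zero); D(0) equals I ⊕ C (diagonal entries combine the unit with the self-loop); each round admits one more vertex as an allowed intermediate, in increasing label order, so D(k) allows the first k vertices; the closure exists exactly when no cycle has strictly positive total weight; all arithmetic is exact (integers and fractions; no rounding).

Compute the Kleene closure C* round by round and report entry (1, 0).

D(0):
  [0, -∞, -4, -∞]
  [-1, 0, -∞, -∞]
  [-∞, 3, 0, 0]
  [0, -∞, -∞, 0]
D(1):
  [0, -∞, -4, -∞]
  [-1, 0, -5, -∞]
  [-∞, 3, 0, 0]
  [0, -∞, -4, 0]
D(2):
  [0, -∞, -4, -∞]
  [-1, 0, -5, -∞]
  [2, 3, 0, 0]
  [0, -∞, -4, 0]
D(3):
  [0, -1, -4, -4]
  [-1, 0, -5, -5]
  [2, 3, 0, 0]
  [0, -1, -4, 0]
D(4):
  [0, -1, -4, -4]
  [-1, 0, -5, -5]
  [2, 3, 0, 0]
  [0, -1, -4, 0]
Answer: C*[1][0] = -1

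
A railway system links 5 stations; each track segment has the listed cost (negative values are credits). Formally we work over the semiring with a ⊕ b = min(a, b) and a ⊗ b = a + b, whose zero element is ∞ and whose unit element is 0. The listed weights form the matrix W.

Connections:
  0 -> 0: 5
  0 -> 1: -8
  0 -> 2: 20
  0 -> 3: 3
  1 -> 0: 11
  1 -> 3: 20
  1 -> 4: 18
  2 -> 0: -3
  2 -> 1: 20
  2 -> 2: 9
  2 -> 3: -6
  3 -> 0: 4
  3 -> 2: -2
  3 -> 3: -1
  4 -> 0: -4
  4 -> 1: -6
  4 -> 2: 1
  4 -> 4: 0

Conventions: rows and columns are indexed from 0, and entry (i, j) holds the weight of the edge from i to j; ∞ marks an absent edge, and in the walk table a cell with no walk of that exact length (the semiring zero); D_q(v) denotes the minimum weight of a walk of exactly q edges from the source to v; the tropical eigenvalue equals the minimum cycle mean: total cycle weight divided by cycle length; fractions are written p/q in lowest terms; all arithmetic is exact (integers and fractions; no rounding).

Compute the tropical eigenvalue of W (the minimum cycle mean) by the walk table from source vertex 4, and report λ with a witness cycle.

q=0: [∞, ∞, ∞, ∞, 0]
q=1: [-4, -6, 1, ∞, 0]
q=2: [-4, -12, 1, -5, 0]
q=3: [-4, -12, -7, -6, 0]
q=4: [-10, -12, -8, -13, 0]
q=5: [-11, -18, -15, -14, 0]
Optimal cycle mean attained by: cycle 2->3->2, total (-6) + (-2), length 2.
Answer: λ = -4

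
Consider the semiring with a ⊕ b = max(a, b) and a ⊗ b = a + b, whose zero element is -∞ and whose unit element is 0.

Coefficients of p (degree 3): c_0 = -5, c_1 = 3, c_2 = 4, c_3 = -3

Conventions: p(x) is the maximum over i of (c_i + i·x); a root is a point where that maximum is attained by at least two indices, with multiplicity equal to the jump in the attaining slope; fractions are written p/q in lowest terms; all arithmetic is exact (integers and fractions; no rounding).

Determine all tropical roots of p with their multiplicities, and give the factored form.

hull edge (i=0, c=-5) to (i=1, c=3): slope 8, span 1
hull edge (i=1, c=3) to (i=2, c=4): slope 1, span 1
hull edge (i=2, c=4) to (i=3, c=-3): slope -7, span 1
Factored form: p(x) = -3 ⊗ (x ⊕ (-8)) ⊗ (x ⊕ (-1)) ⊗ (x ⊕ 7)
Answer: roots = -8 (mult 1), -1 (mult 1), 7 (mult 1)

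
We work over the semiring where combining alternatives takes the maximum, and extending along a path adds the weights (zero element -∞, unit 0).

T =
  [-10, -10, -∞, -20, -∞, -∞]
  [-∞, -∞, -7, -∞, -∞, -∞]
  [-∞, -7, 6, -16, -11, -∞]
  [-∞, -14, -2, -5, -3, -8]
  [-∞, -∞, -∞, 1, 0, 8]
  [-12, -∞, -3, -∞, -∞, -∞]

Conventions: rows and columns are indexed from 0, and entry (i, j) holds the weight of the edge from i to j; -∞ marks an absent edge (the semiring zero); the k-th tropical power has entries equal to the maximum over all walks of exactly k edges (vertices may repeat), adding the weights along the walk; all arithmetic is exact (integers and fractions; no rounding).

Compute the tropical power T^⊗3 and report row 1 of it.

T^⊗2:
  [-20, -20, -17, -25, -23, -28]
  [-∞, -14, -1, -23, -18, -∞]
  [-∞, -1, 12, -10, -5, -3]
  [-20, -9, 4, -2, -3, 5]
  [-4, -13, 5, 1, 0, 8]
  [-22, -10, 3, -19, -14, -∞]
T^⊗3:
  [-30, -24, -11, -22, -23, -15]
  [-∞, -8, 5, -17, -12, -10]
  [-15, 5, 18, -4, 1, 3]
  [-7, -3, 10, -2, -3, 5]
  [-4, -2, 11, 1, 0, 8]
  [-32, -4, 9, -13, -8, -6]
Answer: row 1 of T^⊗3 = [-∞, -8, 5, -17, -12, -10]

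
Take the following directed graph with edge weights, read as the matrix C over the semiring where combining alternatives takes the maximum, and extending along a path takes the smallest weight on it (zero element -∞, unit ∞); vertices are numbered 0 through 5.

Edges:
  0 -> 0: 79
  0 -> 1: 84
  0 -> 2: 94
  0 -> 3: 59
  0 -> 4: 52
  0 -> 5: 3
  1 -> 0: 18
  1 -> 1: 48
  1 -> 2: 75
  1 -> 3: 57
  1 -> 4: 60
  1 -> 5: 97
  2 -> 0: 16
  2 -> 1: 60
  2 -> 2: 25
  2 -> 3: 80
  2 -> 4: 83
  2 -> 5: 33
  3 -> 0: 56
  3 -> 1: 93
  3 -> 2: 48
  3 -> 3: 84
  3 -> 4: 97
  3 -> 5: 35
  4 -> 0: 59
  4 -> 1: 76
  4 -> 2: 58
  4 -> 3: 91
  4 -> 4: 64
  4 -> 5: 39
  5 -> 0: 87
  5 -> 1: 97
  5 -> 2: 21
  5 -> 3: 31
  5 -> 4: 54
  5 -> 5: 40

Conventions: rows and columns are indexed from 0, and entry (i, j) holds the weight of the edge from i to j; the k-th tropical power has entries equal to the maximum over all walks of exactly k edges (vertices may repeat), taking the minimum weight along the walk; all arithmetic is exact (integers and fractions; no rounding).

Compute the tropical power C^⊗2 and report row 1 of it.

C^⊗2:
  [79, 79, 79, 80, 83, 84]
  [87, 97, 58, 75, 75, 48]
  [59, 80, 60, 83, 80, 60]
  [59, 84, 75, 91, 84, 93]
  [59, 91, 75, 84, 91, 76]
  [79, 84, 87, 59, 60, 97]
Answer: row 1 of C^⊗2 = [87, 97, 58, 75, 75, 48]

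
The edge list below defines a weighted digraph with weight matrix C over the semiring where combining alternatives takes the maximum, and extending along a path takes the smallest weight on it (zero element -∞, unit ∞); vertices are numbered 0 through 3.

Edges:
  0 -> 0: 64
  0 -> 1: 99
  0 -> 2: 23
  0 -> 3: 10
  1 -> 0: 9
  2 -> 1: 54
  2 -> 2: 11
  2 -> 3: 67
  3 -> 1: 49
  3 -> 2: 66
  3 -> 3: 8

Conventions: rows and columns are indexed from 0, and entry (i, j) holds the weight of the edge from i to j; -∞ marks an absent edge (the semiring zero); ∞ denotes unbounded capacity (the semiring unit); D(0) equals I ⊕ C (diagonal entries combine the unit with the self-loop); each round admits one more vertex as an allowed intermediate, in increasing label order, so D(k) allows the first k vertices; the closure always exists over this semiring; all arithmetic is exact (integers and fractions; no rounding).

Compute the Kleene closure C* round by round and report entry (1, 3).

D(0):
  [∞, 99, 23, 10]
  [9, ∞, -∞, -∞]
  [-∞, 54, ∞, 67]
  [-∞, 49, 66, ∞]
D(1):
  [∞, 99, 23, 10]
  [9, ∞, 9, 9]
  [-∞, 54, ∞, 67]
  [-∞, 49, 66, ∞]
D(2):
  [∞, 99, 23, 10]
  [9, ∞, 9, 9]
  [9, 54, ∞, 67]
  [9, 49, 66, ∞]
D(3):
  [∞, 99, 23, 23]
  [9, ∞, 9, 9]
  [9, 54, ∞, 67]
  [9, 54, 66, ∞]
D(4):
  [∞, 99, 23, 23]
  [9, ∞, 9, 9]
  [9, 54, ∞, 67]
  [9, 54, 66, ∞]
Answer: C*[1][3] = 9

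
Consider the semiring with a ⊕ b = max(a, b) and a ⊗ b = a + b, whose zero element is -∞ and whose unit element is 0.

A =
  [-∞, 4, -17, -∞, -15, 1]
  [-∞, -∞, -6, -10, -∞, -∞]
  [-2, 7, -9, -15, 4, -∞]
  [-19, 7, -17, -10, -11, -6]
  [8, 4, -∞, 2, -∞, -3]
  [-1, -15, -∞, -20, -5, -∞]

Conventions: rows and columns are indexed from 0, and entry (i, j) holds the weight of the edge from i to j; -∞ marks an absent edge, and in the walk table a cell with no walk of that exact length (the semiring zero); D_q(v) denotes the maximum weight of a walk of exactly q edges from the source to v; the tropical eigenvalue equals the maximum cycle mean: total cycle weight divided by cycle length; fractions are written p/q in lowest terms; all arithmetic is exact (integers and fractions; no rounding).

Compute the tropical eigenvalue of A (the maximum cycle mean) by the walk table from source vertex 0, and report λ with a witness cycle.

q=0: [0, -∞, -∞, -∞, -∞, -∞]
q=1: [-∞, 4, -17, -∞, -15, 1]
q=2: [0, -10, -2, -6, -4, -18]
q=3: [4, 5, -11, -2, 2, 1]
q=4: [10, 8, -1, 4, -4, 5]
q=5: [4, 14, 2, -2, 3, 11]
q=6: [11, 9, 8, 5, 6, 5]
Optimal cycle mean attained by: cycle 0->1->2->4->0, total 4 + (-6) + 4 + 8, length 4.
Answer: λ = 5/2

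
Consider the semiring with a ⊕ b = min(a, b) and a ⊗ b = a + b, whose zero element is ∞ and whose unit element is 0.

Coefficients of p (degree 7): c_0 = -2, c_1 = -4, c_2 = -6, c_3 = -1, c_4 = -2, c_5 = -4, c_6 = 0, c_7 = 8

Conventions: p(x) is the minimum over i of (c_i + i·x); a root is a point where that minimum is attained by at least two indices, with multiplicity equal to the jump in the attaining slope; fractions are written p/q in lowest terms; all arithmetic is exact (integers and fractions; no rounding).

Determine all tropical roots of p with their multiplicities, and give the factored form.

hull edge (i=0, c=-2) to (i=2, c=-6): slope -2, span 2
hull edge (i=2, c=-6) to (i=5, c=-4): slope 2/3, span 3
hull edge (i=5, c=-4) to (i=6, c=0): slope 4, span 1
hull edge (i=6, c=0) to (i=7, c=8): slope 8, span 1
Factored form: p(x) = 8 ⊗ (x ⊕ (-8)) ⊗ (x ⊕ (-4)) ⊗ (x ⊕ (-2/3)) ⊗ (x ⊕ (-2/3)) ⊗ (x ⊕ (-2/3)) ⊗ (x ⊕ 2) ⊗ (x ⊕ 2)
Answer: roots = -8 (mult 1), -4 (mult 1), -2/3 (mult 3), 2 (mult 2)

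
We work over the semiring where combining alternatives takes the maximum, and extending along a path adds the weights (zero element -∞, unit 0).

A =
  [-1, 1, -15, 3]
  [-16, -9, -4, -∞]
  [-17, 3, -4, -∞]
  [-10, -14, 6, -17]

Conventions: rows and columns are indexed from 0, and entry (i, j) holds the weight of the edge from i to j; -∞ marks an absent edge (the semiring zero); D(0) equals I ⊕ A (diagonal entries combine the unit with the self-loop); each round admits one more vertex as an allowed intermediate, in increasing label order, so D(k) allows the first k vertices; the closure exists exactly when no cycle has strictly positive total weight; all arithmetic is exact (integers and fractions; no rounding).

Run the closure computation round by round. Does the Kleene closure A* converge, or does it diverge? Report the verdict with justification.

D(0):
  [0, 1, -15, 3]
  [-16, 0, -4, -∞]
  [-17, 3, 0, -∞]
  [-10, -14, 6, 0]
D(1):
  [0, 1, -15, 3]
  [-16, 0, -4, -13]
  [-17, 3, 0, -14]
  [-10, -9, 6, 0]
D(2):
  [0, 1, -3, 3]
  [-16, 0, -4, -13]
  [-13, 3, 0, -10]
  [-10, -9, 6, 0]
D(3):
  [0, 1, -3, 3]
  [-16, 0, -4, -13]
  [-13, 3, 0, -10]
  [-7, 9, 6, 0]
D(4):
  [0, 12, 9, 3]
  [-16, 0, -4, -13]
  [-13, 3, 0, -10]
  [-7, 9, 6, 0]
Key observation: every diagonal entry stays at the unit through all rounds, so no improving cycle exists.
Answer: CONVERGES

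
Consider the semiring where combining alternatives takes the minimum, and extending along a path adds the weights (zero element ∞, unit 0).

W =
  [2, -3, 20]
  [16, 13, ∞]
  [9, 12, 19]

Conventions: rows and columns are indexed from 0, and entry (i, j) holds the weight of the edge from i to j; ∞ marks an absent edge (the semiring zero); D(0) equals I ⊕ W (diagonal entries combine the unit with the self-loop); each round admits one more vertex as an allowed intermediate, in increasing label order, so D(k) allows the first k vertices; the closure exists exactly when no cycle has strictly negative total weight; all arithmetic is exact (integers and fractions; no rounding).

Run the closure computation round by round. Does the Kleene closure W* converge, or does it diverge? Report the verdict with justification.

D(0):
  [0, -3, 20]
  [16, 0, ∞]
  [9, 12, 0]
D(1):
  [0, -3, 20]
  [16, 0, 36]
  [9, 6, 0]
D(2):
  [0, -3, 20]
  [16, 0, 36]
  [9, 6, 0]
D(3):
  [0, -3, 20]
  [16, 0, 36]
  [9, 6, 0]
Key observation: every diagonal entry stays at the unit through all rounds, so no improving cycle exists.
Answer: CONVERGES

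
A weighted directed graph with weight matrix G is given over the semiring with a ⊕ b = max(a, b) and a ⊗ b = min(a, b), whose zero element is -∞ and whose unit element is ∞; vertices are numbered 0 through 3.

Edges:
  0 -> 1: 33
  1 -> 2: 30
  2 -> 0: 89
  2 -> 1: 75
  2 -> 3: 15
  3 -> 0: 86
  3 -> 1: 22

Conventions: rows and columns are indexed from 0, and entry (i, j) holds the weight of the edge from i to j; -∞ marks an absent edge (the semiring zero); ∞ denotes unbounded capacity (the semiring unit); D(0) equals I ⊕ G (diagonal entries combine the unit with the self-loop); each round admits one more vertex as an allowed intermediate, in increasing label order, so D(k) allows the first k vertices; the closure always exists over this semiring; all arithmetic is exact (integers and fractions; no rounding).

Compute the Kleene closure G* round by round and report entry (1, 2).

D(0):
  [∞, 33, -∞, -∞]
  [-∞, ∞, 30, -∞]
  [89, 75, ∞, 15]
  [86, 22, -∞, ∞]
D(1):
  [∞, 33, -∞, -∞]
  [-∞, ∞, 30, -∞]
  [89, 75, ∞, 15]
  [86, 33, -∞, ∞]
D(2):
  [∞, 33, 30, -∞]
  [-∞, ∞, 30, -∞]
  [89, 75, ∞, 15]
  [86, 33, 30, ∞]
D(3):
  [∞, 33, 30, 15]
  [30, ∞, 30, 15]
  [89, 75, ∞, 15]
  [86, 33, 30, ∞]
D(4):
  [∞, 33, 30, 15]
  [30, ∞, 30, 15]
  [89, 75, ∞, 15]
  [86, 33, 30, ∞]
Answer: G*[1][2] = 30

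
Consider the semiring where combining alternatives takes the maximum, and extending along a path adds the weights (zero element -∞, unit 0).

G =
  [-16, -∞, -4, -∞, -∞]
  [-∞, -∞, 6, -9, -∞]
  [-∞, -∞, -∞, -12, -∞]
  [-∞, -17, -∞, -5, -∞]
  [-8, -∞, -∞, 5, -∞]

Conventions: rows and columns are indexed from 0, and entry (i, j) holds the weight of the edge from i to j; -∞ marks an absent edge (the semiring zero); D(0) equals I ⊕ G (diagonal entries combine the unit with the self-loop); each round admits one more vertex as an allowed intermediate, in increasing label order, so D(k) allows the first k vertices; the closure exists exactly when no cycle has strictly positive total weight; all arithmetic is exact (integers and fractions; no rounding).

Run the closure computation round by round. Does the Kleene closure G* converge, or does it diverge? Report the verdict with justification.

D(0):
  [0, -∞, -4, -∞, -∞]
  [-∞, 0, 6, -9, -∞]
  [-∞, -∞, 0, -12, -∞]
  [-∞, -17, -∞, 0, -∞]
  [-8, -∞, -∞, 5, 0]
D(1):
  [0, -∞, -4, -∞, -∞]
  [-∞, 0, 6, -9, -∞]
  [-∞, -∞, 0, -12, -∞]
  [-∞, -17, -∞, 0, -∞]
  [-8, -∞, -12, 5, 0]
D(2):
  [0, -∞, -4, -∞, -∞]
  [-∞, 0, 6, -9, -∞]
  [-∞, -∞, 0, -12, -∞]
  [-∞, -17, -11, 0, -∞]
  [-8, -∞, -12, 5, 0]
D(3):
  [0, -∞, -4, -16, -∞]
  [-∞, 0, 6, -6, -∞]
  [-∞, -∞, 0, -12, -∞]
  [-∞, -17, -11, 0, -∞]
  [-8, -∞, -12, 5, 0]
D(4):
  [0, -33, -4, -16, -∞]
  [-∞, 0, 6, -6, -∞]
  [-∞, -29, 0, -12, -∞]
  [-∞, -17, -11, 0, -∞]
  [-8, -12, -6, 5, 0]
D(5):
  [0, -33, -4, -16, -∞]
  [-∞, 0, 6, -6, -∞]
  [-∞, -29, 0, -12, -∞]
  [-∞, -17, -11, 0, -∞]
  [-8, -12, -6, 5, 0]
Key observation: every diagonal entry stays at the unit through all rounds, so no improving cycle exists.
Answer: CONVERGES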